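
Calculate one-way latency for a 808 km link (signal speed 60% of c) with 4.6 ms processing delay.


Speed = 0.6 * 3e5 km/s = 180000 km/s
Propagation delay = 808 / 180000 = 0.0045 s = 4.4889 ms
Processing delay = 4.6 ms
Total one-way latency = 9.0889 ms


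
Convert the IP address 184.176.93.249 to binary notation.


184 = 10111000
176 = 10110000
93 = 01011101
249 = 11111001
Binary: 10111000.10110000.01011101.11111001


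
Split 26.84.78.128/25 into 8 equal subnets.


New prefix = 25 + 3 = 28
Each subnet has 16 addresses
  26.84.78.128/28
  26.84.78.144/28
  26.84.78.160/28
  26.84.78.176/28
  26.84.78.192/28
  26.84.78.208/28
  26.84.78.224/28
  26.84.78.240/28
Subnets: 26.84.78.128/28, 26.84.78.144/28, 26.84.78.160/28, 26.84.78.176/28, 26.84.78.192/28, 26.84.78.208/28, 26.84.78.224/28, 26.84.78.240/28


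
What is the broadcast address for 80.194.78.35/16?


Network: 80.194.0.0/16
Host bits = 16
Set all host bits to 1:
Broadcast: 80.194.255.255


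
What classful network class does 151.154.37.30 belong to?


First octet: 151
Binary: 10010111
10xxxxxx -> Class B (128-191)
Class B, default mask 255.255.0.0 (/16)


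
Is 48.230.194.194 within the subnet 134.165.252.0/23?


Subnet network: 134.165.252.0
Test IP AND mask: 48.230.194.0
No, 48.230.194.194 is not in 134.165.252.0/23


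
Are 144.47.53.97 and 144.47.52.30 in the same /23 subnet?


Mask: 255.255.254.0
144.47.53.97 AND mask = 144.47.52.0
144.47.52.30 AND mask = 144.47.52.0
Yes, same subnet (144.47.52.0)


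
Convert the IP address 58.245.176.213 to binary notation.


58 = 00111010
245 = 11110101
176 = 10110000
213 = 11010101
Binary: 00111010.11110101.10110000.11010101


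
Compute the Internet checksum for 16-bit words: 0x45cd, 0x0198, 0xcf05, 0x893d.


Sum all words (with carry folding):
+ 0x45cd = 0x45cd
+ 0x0198 = 0x4765
+ 0xcf05 = 0x166b
+ 0x893d = 0x9fa8
One's complement: ~0x9fa8
Checksum = 0x6057


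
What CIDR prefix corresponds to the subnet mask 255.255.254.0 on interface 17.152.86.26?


Binary: 11111111.11111111.11111110.00000000
Count leading 1s
Prefix: /23


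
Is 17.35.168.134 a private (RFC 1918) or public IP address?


RFC 1918 private ranges:
  10.0.0.0/8 (10.0.0.0 - 10.255.255.255)
  172.16.0.0/12 (172.16.0.0 - 172.31.255.255)
  192.168.0.0/16 (192.168.0.0 - 192.168.255.255)
Public (not in any RFC 1918 range)


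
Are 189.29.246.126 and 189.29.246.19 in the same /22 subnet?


Mask: 255.255.252.0
189.29.246.126 AND mask = 189.29.244.0
189.29.246.19 AND mask = 189.29.244.0
Yes, same subnet (189.29.244.0)


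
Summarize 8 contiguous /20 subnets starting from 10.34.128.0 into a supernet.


Original prefix: /20
Number of subnets: 8 = 2^3
New prefix = 20 - 3 = 17
Supernet: 10.34.128.0/17


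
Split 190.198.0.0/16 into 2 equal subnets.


New prefix = 16 + 1 = 17
Each subnet has 32768 addresses
  190.198.0.0/17
  190.198.128.0/17
Subnets: 190.198.0.0/17, 190.198.128.0/17


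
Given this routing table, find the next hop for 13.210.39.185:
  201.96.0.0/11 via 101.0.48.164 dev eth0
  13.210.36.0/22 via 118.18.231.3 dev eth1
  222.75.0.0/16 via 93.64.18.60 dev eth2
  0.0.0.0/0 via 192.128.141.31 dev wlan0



Longest prefix match for 13.210.39.185:
  /11 201.96.0.0: no
  /22 13.210.36.0: MATCH
  /16 222.75.0.0: no
  /0 0.0.0.0: MATCH
Selected: next-hop 118.18.231.3 via eth1 (matched /22)


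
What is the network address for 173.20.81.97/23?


IP:   10101101.00010100.01010001.01100001
Mask: 11111111.11111111.11111110.00000000
AND operation:
Net:  10101101.00010100.01010000.00000000
Network: 173.20.80.0/23


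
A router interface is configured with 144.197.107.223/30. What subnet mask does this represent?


/30 means 30 network bits, 2 host bits
Binary: 11111111111111111111111111111100
Mask: 255.255.255.252


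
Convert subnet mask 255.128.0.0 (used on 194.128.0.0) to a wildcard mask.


Subnet mask: 255.128.0.0
Wildcard = 255.255.255.255 - subnet mask
255 - 255 = 0
255 - 128 = 127
255 - 0 = 255
255 - 0 = 255
Wildcard: 0.127.255.255


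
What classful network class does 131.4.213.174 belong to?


First octet: 131
Binary: 10000011
10xxxxxx -> Class B (128-191)
Class B, default mask 255.255.0.0 (/16)


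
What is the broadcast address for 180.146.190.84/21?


Network: 180.146.184.0/21
Host bits = 11
Set all host bits to 1:
Broadcast: 180.146.191.255


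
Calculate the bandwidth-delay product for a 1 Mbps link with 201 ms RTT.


BDP = bandwidth * RTT
= 1 Mbps * 201 ms
= 1 * 1e6 * 201 / 1000 bits
= 201000 bits
= 25125 bytes
= 24.5361 KB
BDP = 201000 bits (25125 bytes)


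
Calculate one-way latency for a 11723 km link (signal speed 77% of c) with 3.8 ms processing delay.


Speed = 0.77 * 3e5 km/s = 231000 km/s
Propagation delay = 11723 / 231000 = 0.0507 s = 50.7489 ms
Processing delay = 3.8 ms
Total one-way latency = 54.5489 ms


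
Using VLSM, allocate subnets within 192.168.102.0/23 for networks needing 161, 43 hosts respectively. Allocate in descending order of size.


161 hosts -> /24 (254 usable): 192.168.102.0/24
43 hosts -> /26 (62 usable): 192.168.103.0/26
Allocation: 192.168.102.0/24 (161 hosts, 254 usable); 192.168.103.0/26 (43 hosts, 62 usable)


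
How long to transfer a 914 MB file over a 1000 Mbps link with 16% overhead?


Effective throughput = 1000 * (1 - 16/100) = 840 Mbps
File size in Mb = 914 * 8 = 7312 Mb
Time = 7312 / 840
Time = 8.7048 seconds


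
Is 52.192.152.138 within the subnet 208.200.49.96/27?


Subnet network: 208.200.49.96
Test IP AND mask: 52.192.152.128
No, 52.192.152.138 is not in 208.200.49.96/27


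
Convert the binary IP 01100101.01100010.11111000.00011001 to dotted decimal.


01100101 = 101
01100010 = 98
11111000 = 248
00011001 = 25
IP: 101.98.248.25


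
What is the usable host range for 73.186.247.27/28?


Network: 73.186.247.16
Broadcast: 73.186.247.31
First usable = network + 1
Last usable = broadcast - 1
Range: 73.186.247.17 to 73.186.247.30


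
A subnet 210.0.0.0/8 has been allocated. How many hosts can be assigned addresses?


Host bits = 32 - 8 = 24
Total addresses = 2^24 = 16777216
Usable = total - 2 (network and broadcast)
Usable hosts: 16777214


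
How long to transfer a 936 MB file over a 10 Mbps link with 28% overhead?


Effective throughput = 10 * (1 - 28/100) = 7.2 Mbps
File size in Mb = 936 * 8 = 7488 Mb
Time = 7488 / 7.2
Time = 1040 seconds


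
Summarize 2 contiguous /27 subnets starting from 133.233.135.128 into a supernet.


Original prefix: /27
Number of subnets: 2 = 2^1
New prefix = 27 - 1 = 26
Supernet: 133.233.135.128/26


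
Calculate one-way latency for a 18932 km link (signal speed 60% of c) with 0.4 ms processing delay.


Speed = 0.6 * 3e5 km/s = 180000 km/s
Propagation delay = 18932 / 180000 = 0.1052 s = 105.1778 ms
Processing delay = 0.4 ms
Total one-way latency = 105.5778 ms


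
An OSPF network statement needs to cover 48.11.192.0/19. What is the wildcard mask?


Subnet mask: 255.255.224.0
Wildcard = 255.255.255.255 - subnet mask
255 - 255 = 0
255 - 255 = 0
255 - 224 = 31
255 - 0 = 255
Wildcard: 0.0.31.255


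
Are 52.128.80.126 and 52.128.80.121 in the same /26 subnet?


Mask: 255.255.255.192
52.128.80.126 AND mask = 52.128.80.64
52.128.80.121 AND mask = 52.128.80.64
Yes, same subnet (52.128.80.64)


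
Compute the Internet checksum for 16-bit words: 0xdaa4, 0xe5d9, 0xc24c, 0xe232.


Sum all words (with carry folding):
+ 0xdaa4 = 0xdaa4
+ 0xe5d9 = 0xc07e
+ 0xc24c = 0x82cb
+ 0xe232 = 0x64fe
One's complement: ~0x64fe
Checksum = 0x9b01


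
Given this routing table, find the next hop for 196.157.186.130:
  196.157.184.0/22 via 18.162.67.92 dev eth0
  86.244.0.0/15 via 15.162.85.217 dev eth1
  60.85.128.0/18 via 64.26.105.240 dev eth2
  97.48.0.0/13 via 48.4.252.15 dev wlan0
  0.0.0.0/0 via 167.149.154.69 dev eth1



Longest prefix match for 196.157.186.130:
  /22 196.157.184.0: MATCH
  /15 86.244.0.0: no
  /18 60.85.128.0: no
  /13 97.48.0.0: no
  /0 0.0.0.0: MATCH
Selected: next-hop 18.162.67.92 via eth0 (matched /22)


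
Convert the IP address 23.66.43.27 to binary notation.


23 = 00010111
66 = 01000010
43 = 00101011
27 = 00011011
Binary: 00010111.01000010.00101011.00011011


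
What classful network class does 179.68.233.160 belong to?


First octet: 179
Binary: 10110011
10xxxxxx -> Class B (128-191)
Class B, default mask 255.255.0.0 (/16)


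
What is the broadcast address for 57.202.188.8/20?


Network: 57.202.176.0/20
Host bits = 12
Set all host bits to 1:
Broadcast: 57.202.191.255


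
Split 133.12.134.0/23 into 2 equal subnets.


New prefix = 23 + 1 = 24
Each subnet has 256 addresses
  133.12.134.0/24
  133.12.135.0/24
Subnets: 133.12.134.0/24, 133.12.135.0/24


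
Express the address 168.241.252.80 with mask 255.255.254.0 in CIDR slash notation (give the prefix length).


Binary: 11111111.11111111.11111110.00000000
Count leading 1s
Prefix: /23


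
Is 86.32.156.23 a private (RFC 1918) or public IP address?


RFC 1918 private ranges:
  10.0.0.0/8 (10.0.0.0 - 10.255.255.255)
  172.16.0.0/12 (172.16.0.0 - 172.31.255.255)
  192.168.0.0/16 (192.168.0.0 - 192.168.255.255)
Public (not in any RFC 1918 range)


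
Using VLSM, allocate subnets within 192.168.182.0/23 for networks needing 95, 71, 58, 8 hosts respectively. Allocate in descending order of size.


95 hosts -> /25 (126 usable): 192.168.182.0/25
71 hosts -> /25 (126 usable): 192.168.182.128/25
58 hosts -> /26 (62 usable): 192.168.183.0/26
8 hosts -> /28 (14 usable): 192.168.183.64/28
Allocation: 192.168.182.0/25 (95 hosts, 126 usable); 192.168.182.128/25 (71 hosts, 126 usable); 192.168.183.0/26 (58 hosts, 62 usable); 192.168.183.64/28 (8 hosts, 14 usable)


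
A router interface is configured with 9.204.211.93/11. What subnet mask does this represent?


/11 means 11 network bits, 21 host bits
Binary: 11111111111000000000000000000000
Mask: 255.224.0.0


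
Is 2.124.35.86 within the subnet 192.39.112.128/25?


Subnet network: 192.39.112.128
Test IP AND mask: 2.124.35.0
No, 2.124.35.86 is not in 192.39.112.128/25


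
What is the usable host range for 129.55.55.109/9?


Network: 129.0.0.0
Broadcast: 129.127.255.255
First usable = network + 1
Last usable = broadcast - 1
Range: 129.0.0.1 to 129.127.255.254


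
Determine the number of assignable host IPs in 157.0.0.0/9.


Host bits = 32 - 9 = 23
Total addresses = 2^23 = 8388608
Usable = total - 2 (network and broadcast)
Usable hosts: 8388606


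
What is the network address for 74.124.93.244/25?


IP:   01001010.01111100.01011101.11110100
Mask: 11111111.11111111.11111111.10000000
AND operation:
Net:  01001010.01111100.01011101.10000000
Network: 74.124.93.128/25


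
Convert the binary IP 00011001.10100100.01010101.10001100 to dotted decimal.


00011001 = 25
10100100 = 164
01010101 = 85
10001100 = 140
IP: 25.164.85.140


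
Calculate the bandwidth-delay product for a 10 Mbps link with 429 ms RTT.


BDP = bandwidth * RTT
= 10 Mbps * 429 ms
= 10 * 1e6 * 429 / 1000 bits
= 4290000 bits
= 536250 bytes
= 523.6816 KB
BDP = 4290000 bits (536250 bytes)


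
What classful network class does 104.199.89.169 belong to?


First octet: 104
Binary: 01101000
0xxxxxxx -> Class A (1-126)
Class A, default mask 255.0.0.0 (/8)


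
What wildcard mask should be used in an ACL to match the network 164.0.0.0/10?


Subnet mask: 255.192.0.0
Wildcard = 255.255.255.255 - subnet mask
255 - 255 = 0
255 - 192 = 63
255 - 0 = 255
255 - 0 = 255
Wildcard: 0.63.255.255


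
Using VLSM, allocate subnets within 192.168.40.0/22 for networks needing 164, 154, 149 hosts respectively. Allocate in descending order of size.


164 hosts -> /24 (254 usable): 192.168.40.0/24
154 hosts -> /24 (254 usable): 192.168.41.0/24
149 hosts -> /24 (254 usable): 192.168.42.0/24
Allocation: 192.168.40.0/24 (164 hosts, 254 usable); 192.168.41.0/24 (154 hosts, 254 usable); 192.168.42.0/24 (149 hosts, 254 usable)


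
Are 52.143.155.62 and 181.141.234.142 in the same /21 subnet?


Mask: 255.255.248.0
52.143.155.62 AND mask = 52.143.152.0
181.141.234.142 AND mask = 181.141.232.0
No, different subnets (52.143.152.0 vs 181.141.232.0)


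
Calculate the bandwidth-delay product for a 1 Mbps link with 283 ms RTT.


BDP = bandwidth * RTT
= 1 Mbps * 283 ms
= 1 * 1e6 * 283 / 1000 bits
= 283000 bits
= 35375 bytes
= 34.5459 KB
BDP = 283000 bits (35375 bytes)


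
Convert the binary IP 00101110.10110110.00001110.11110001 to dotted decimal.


00101110 = 46
10110110 = 182
00001110 = 14
11110001 = 241
IP: 46.182.14.241


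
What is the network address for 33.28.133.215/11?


IP:   00100001.00011100.10000101.11010111
Mask: 11111111.11100000.00000000.00000000
AND operation:
Net:  00100001.00000000.00000000.00000000
Network: 33.0.0.0/11


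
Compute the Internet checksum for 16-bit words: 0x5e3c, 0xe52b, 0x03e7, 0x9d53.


Sum all words (with carry folding):
+ 0x5e3c = 0x5e3c
+ 0xe52b = 0x4368
+ 0x03e7 = 0x474f
+ 0x9d53 = 0xe4a2
One's complement: ~0xe4a2
Checksum = 0x1b5d


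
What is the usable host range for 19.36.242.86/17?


Network: 19.36.128.0
Broadcast: 19.36.255.255
First usable = network + 1
Last usable = broadcast - 1
Range: 19.36.128.1 to 19.36.255.254


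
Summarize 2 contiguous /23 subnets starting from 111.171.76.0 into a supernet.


Original prefix: /23
Number of subnets: 2 = 2^1
New prefix = 23 - 1 = 22
Supernet: 111.171.76.0/22


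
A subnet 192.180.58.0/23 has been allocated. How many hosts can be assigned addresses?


Host bits = 32 - 23 = 9
Total addresses = 2^9 = 512
Usable = total - 2 (network and broadcast)
Usable hosts: 510


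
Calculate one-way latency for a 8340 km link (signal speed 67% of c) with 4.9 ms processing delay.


Speed = 0.67 * 3e5 km/s = 201000 km/s
Propagation delay = 8340 / 201000 = 0.0415 s = 41.4925 ms
Processing delay = 4.9 ms
Total one-way latency = 46.3925 ms


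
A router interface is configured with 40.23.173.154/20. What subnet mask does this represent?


/20 means 20 network bits, 12 host bits
Binary: 11111111111111111111000000000000
Mask: 255.255.240.0


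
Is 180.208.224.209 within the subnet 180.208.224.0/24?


Subnet network: 180.208.224.0
Test IP AND mask: 180.208.224.0
Yes, 180.208.224.209 is in 180.208.224.0/24


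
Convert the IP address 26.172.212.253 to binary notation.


26 = 00011010
172 = 10101100
212 = 11010100
253 = 11111101
Binary: 00011010.10101100.11010100.11111101


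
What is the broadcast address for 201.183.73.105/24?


Network: 201.183.73.0/24
Host bits = 8
Set all host bits to 1:
Broadcast: 201.183.73.255


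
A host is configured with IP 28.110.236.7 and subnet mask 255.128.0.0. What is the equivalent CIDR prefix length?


Binary: 11111111.10000000.00000000.00000000
Count leading 1s
Prefix: /9


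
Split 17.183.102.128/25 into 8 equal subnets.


New prefix = 25 + 3 = 28
Each subnet has 16 addresses
  17.183.102.128/28
  17.183.102.144/28
  17.183.102.160/28
  17.183.102.176/28
  17.183.102.192/28
  17.183.102.208/28
  17.183.102.224/28
  17.183.102.240/28
Subnets: 17.183.102.128/28, 17.183.102.144/28, 17.183.102.160/28, 17.183.102.176/28, 17.183.102.192/28, 17.183.102.208/28, 17.183.102.224/28, 17.183.102.240/28


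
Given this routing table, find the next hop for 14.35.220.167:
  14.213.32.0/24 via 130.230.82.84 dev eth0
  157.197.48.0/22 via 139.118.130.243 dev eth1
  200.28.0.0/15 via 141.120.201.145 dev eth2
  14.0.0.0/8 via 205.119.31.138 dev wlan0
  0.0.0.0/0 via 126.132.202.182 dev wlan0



Longest prefix match for 14.35.220.167:
  /24 14.213.32.0: no
  /22 157.197.48.0: no
  /15 200.28.0.0: no
  /8 14.0.0.0: MATCH
  /0 0.0.0.0: MATCH
Selected: next-hop 205.119.31.138 via wlan0 (matched /8)


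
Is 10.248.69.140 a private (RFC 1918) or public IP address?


RFC 1918 private ranges:
  10.0.0.0/8 (10.0.0.0 - 10.255.255.255)
  172.16.0.0/12 (172.16.0.0 - 172.31.255.255)
  192.168.0.0/16 (192.168.0.0 - 192.168.255.255)
Private (in 10.0.0.0/8)


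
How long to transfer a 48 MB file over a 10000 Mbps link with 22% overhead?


Effective throughput = 10000 * (1 - 22/100) = 7800 Mbps
File size in Mb = 48 * 8 = 384 Mb
Time = 384 / 7800
Time = 0.0492 seconds


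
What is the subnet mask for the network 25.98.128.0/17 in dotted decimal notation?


/17 means 17 network bits, 15 host bits
Binary: 11111111111111111000000000000000
Mask: 255.255.128.0


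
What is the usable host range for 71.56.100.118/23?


Network: 71.56.100.0
Broadcast: 71.56.101.255
First usable = network + 1
Last usable = broadcast - 1
Range: 71.56.100.1 to 71.56.101.254


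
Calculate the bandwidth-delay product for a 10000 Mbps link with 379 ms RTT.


BDP = bandwidth * RTT
= 10000 Mbps * 379 ms
= 10000 * 1e6 * 379 / 1000 bits
= 3790000000 bits
= 473750000 bytes
= 462646.4844 KB
BDP = 3790000000 bits (473750000 bytes)


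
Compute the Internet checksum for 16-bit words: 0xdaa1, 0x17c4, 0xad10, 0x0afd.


Sum all words (with carry folding):
+ 0xdaa1 = 0xdaa1
+ 0x17c4 = 0xf265
+ 0xad10 = 0x9f76
+ 0x0afd = 0xaa73
One's complement: ~0xaa73
Checksum = 0x558c


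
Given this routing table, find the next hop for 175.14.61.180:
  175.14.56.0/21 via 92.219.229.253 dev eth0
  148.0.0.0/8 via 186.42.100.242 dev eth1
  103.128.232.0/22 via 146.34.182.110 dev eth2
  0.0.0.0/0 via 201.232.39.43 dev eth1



Longest prefix match for 175.14.61.180:
  /21 175.14.56.0: MATCH
  /8 148.0.0.0: no
  /22 103.128.232.0: no
  /0 0.0.0.0: MATCH
Selected: next-hop 92.219.229.253 via eth0 (matched /21)


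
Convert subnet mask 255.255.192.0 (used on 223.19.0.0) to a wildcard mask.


Subnet mask: 255.255.192.0
Wildcard = 255.255.255.255 - subnet mask
255 - 255 = 0
255 - 255 = 0
255 - 192 = 63
255 - 0 = 255
Wildcard: 0.0.63.255


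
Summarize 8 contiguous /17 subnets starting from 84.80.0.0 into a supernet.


Original prefix: /17
Number of subnets: 8 = 2^3
New prefix = 17 - 3 = 14
Supernet: 84.80.0.0/14


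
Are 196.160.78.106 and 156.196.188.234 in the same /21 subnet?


Mask: 255.255.248.0
196.160.78.106 AND mask = 196.160.72.0
156.196.188.234 AND mask = 156.196.184.0
No, different subnets (196.160.72.0 vs 156.196.184.0)


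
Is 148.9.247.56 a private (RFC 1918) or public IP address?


RFC 1918 private ranges:
  10.0.0.0/8 (10.0.0.0 - 10.255.255.255)
  172.16.0.0/12 (172.16.0.0 - 172.31.255.255)
  192.168.0.0/16 (192.168.0.0 - 192.168.255.255)
Public (not in any RFC 1918 range)


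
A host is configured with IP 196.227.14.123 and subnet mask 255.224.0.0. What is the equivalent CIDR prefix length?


Binary: 11111111.11100000.00000000.00000000
Count leading 1s
Prefix: /11


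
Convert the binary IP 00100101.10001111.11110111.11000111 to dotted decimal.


00100101 = 37
10001111 = 143
11110111 = 247
11000111 = 199
IP: 37.143.247.199


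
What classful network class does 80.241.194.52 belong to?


First octet: 80
Binary: 01010000
0xxxxxxx -> Class A (1-126)
Class A, default mask 255.0.0.0 (/8)


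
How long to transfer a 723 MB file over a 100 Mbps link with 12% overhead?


Effective throughput = 100 * (1 - 12/100) = 88 Mbps
File size in Mb = 723 * 8 = 5784 Mb
Time = 5784 / 88
Time = 65.7273 seconds


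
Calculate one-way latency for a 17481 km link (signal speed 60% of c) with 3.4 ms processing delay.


Speed = 0.6 * 3e5 km/s = 180000 km/s
Propagation delay = 17481 / 180000 = 0.0971 s = 97.1167 ms
Processing delay = 3.4 ms
Total one-way latency = 100.5167 ms


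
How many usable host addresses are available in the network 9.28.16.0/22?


Host bits = 32 - 22 = 10
Total addresses = 2^10 = 1024
Usable = total - 2 (network and broadcast)
Usable hosts: 1022


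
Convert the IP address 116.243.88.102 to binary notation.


116 = 01110100
243 = 11110011
88 = 01011000
102 = 01100110
Binary: 01110100.11110011.01011000.01100110


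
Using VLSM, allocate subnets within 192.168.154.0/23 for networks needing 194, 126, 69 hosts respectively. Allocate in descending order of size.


194 hosts -> /24 (254 usable): 192.168.154.0/24
126 hosts -> /25 (126 usable): 192.168.155.0/25
69 hosts -> /25 (126 usable): 192.168.155.128/25
Allocation: 192.168.154.0/24 (194 hosts, 254 usable); 192.168.155.0/25 (126 hosts, 126 usable); 192.168.155.128/25 (69 hosts, 126 usable)


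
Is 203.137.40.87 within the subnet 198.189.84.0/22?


Subnet network: 198.189.84.0
Test IP AND mask: 203.137.40.0
No, 203.137.40.87 is not in 198.189.84.0/22


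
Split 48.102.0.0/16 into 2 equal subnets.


New prefix = 16 + 1 = 17
Each subnet has 32768 addresses
  48.102.0.0/17
  48.102.128.0/17
Subnets: 48.102.0.0/17, 48.102.128.0/17


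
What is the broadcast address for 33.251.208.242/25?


Network: 33.251.208.128/25
Host bits = 7
Set all host bits to 1:
Broadcast: 33.251.208.255


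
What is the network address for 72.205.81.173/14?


IP:   01001000.11001101.01010001.10101101
Mask: 11111111.11111100.00000000.00000000
AND operation:
Net:  01001000.11001100.00000000.00000000
Network: 72.204.0.0/14


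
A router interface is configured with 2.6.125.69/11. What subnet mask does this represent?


/11 means 11 network bits, 21 host bits
Binary: 11111111111000000000000000000000
Mask: 255.224.0.0


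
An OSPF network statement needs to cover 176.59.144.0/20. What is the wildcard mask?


Subnet mask: 255.255.240.0
Wildcard = 255.255.255.255 - subnet mask
255 - 255 = 0
255 - 255 = 0
255 - 240 = 15
255 - 0 = 255
Wildcard: 0.0.15.255


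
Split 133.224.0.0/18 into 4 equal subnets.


New prefix = 18 + 2 = 20
Each subnet has 4096 addresses
  133.224.0.0/20
  133.224.16.0/20
  133.224.32.0/20
  133.224.48.0/20
Subnets: 133.224.0.0/20, 133.224.16.0/20, 133.224.32.0/20, 133.224.48.0/20


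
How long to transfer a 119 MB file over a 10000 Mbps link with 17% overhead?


Effective throughput = 10000 * (1 - 17/100) = 8300 Mbps
File size in Mb = 119 * 8 = 952 Mb
Time = 952 / 8300
Time = 0.1147 seconds


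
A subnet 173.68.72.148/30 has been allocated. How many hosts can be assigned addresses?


Host bits = 32 - 30 = 2
Total addresses = 2^2 = 4
Usable = total - 2 (network and broadcast)
Usable hosts: 2


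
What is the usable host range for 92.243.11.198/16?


Network: 92.243.0.0
Broadcast: 92.243.255.255
First usable = network + 1
Last usable = broadcast - 1
Range: 92.243.0.1 to 92.243.255.254


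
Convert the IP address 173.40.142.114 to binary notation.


173 = 10101101
40 = 00101000
142 = 10001110
114 = 01110010
Binary: 10101101.00101000.10001110.01110010


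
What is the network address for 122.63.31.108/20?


IP:   01111010.00111111.00011111.01101100
Mask: 11111111.11111111.11110000.00000000
AND operation:
Net:  01111010.00111111.00010000.00000000
Network: 122.63.16.0/20


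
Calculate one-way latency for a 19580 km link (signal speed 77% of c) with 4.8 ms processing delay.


Speed = 0.77 * 3e5 km/s = 231000 km/s
Propagation delay = 19580 / 231000 = 0.0848 s = 84.7619 ms
Processing delay = 4.8 ms
Total one-way latency = 89.5619 ms


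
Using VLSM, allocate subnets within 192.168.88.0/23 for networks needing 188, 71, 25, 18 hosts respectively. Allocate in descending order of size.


188 hosts -> /24 (254 usable): 192.168.88.0/24
71 hosts -> /25 (126 usable): 192.168.89.0/25
25 hosts -> /27 (30 usable): 192.168.89.128/27
18 hosts -> /27 (30 usable): 192.168.89.160/27
Allocation: 192.168.88.0/24 (188 hosts, 254 usable); 192.168.89.0/25 (71 hosts, 126 usable); 192.168.89.128/27 (25 hosts, 30 usable); 192.168.89.160/27 (18 hosts, 30 usable)


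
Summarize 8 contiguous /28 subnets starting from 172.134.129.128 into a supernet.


Original prefix: /28
Number of subnets: 8 = 2^3
New prefix = 28 - 3 = 25
Supernet: 172.134.129.128/25


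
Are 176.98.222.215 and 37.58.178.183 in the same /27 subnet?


Mask: 255.255.255.224
176.98.222.215 AND mask = 176.98.222.192
37.58.178.183 AND mask = 37.58.178.160
No, different subnets (176.98.222.192 vs 37.58.178.160)


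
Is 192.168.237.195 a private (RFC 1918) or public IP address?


RFC 1918 private ranges:
  10.0.0.0/8 (10.0.0.0 - 10.255.255.255)
  172.16.0.0/12 (172.16.0.0 - 172.31.255.255)
  192.168.0.0/16 (192.168.0.0 - 192.168.255.255)
Private (in 192.168.0.0/16)


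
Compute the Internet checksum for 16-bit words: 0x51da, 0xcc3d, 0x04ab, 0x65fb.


Sum all words (with carry folding):
+ 0x51da = 0x51da
+ 0xcc3d = 0x1e18
+ 0x04ab = 0x22c3
+ 0x65fb = 0x88be
One's complement: ~0x88be
Checksum = 0x7741


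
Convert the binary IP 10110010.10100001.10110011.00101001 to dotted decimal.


10110010 = 178
10100001 = 161
10110011 = 179
00101001 = 41
IP: 178.161.179.41


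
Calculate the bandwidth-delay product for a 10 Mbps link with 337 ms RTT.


BDP = bandwidth * RTT
= 10 Mbps * 337 ms
= 10 * 1e6 * 337 / 1000 bits
= 3370000 bits
= 421250 bytes
= 411.377 KB
BDP = 3370000 bits (421250 bytes)


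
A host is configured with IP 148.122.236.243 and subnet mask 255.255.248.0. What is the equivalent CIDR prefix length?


Binary: 11111111.11111111.11111000.00000000
Count leading 1s
Prefix: /21


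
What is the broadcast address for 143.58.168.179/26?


Network: 143.58.168.128/26
Host bits = 6
Set all host bits to 1:
Broadcast: 143.58.168.191


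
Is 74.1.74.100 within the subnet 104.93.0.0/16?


Subnet network: 104.93.0.0
Test IP AND mask: 74.1.0.0
No, 74.1.74.100 is not in 104.93.0.0/16


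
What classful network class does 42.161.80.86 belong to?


First octet: 42
Binary: 00101010
0xxxxxxx -> Class A (1-126)
Class A, default mask 255.0.0.0 (/8)


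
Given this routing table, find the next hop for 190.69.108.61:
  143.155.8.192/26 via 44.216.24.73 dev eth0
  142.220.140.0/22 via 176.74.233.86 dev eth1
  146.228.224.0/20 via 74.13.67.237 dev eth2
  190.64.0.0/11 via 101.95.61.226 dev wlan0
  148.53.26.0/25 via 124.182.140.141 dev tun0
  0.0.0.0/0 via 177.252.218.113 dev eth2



Longest prefix match for 190.69.108.61:
  /26 143.155.8.192: no
  /22 142.220.140.0: no
  /20 146.228.224.0: no
  /11 190.64.0.0: MATCH
  /25 148.53.26.0: no
  /0 0.0.0.0: MATCH
Selected: next-hop 101.95.61.226 via wlan0 (matched /11)


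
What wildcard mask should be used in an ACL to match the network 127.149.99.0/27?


Subnet mask: 255.255.255.224
Wildcard = 255.255.255.255 - subnet mask
255 - 255 = 0
255 - 255 = 0
255 - 255 = 0
255 - 224 = 31
Wildcard: 0.0.0.31


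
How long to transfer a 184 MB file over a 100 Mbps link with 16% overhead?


Effective throughput = 100 * (1 - 16/100) = 84 Mbps
File size in Mb = 184 * 8 = 1472 Mb
Time = 1472 / 84
Time = 17.5238 seconds


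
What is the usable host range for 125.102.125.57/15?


Network: 125.102.0.0
Broadcast: 125.103.255.255
First usable = network + 1
Last usable = broadcast - 1
Range: 125.102.0.1 to 125.103.255.254


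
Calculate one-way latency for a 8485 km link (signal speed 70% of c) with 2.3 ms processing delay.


Speed = 0.7 * 3e5 km/s = 210000 km/s
Propagation delay = 8485 / 210000 = 0.0404 s = 40.4048 ms
Processing delay = 2.3 ms
Total one-way latency = 42.7048 ms


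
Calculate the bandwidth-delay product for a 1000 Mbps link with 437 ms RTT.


BDP = bandwidth * RTT
= 1000 Mbps * 437 ms
= 1000 * 1e6 * 437 / 1000 bits
= 437000000 bits
= 54625000 bytes
= 53344.7266 KB
BDP = 437000000 bits (54625000 bytes)


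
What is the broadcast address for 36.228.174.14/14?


Network: 36.228.0.0/14
Host bits = 18
Set all host bits to 1:
Broadcast: 36.231.255.255


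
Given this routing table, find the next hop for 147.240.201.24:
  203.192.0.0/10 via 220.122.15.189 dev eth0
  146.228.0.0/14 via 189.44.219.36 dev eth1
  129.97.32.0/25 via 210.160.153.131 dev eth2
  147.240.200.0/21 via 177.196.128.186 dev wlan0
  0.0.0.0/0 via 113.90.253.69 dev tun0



Longest prefix match for 147.240.201.24:
  /10 203.192.0.0: no
  /14 146.228.0.0: no
  /25 129.97.32.0: no
  /21 147.240.200.0: MATCH
  /0 0.0.0.0: MATCH
Selected: next-hop 177.196.128.186 via wlan0 (matched /21)


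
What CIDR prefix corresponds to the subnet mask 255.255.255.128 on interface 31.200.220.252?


Binary: 11111111.11111111.11111111.10000000
Count leading 1s
Prefix: /25


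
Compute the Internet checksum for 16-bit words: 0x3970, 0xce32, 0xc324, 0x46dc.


Sum all words (with carry folding):
+ 0x3970 = 0x3970
+ 0xce32 = 0x07a3
+ 0xc324 = 0xcac7
+ 0x46dc = 0x11a4
One's complement: ~0x11a4
Checksum = 0xee5b


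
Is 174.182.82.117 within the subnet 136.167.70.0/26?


Subnet network: 136.167.70.0
Test IP AND mask: 174.182.82.64
No, 174.182.82.117 is not in 136.167.70.0/26


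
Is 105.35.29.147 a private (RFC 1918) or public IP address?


RFC 1918 private ranges:
  10.0.0.0/8 (10.0.0.0 - 10.255.255.255)
  172.16.0.0/12 (172.16.0.0 - 172.31.255.255)
  192.168.0.0/16 (192.168.0.0 - 192.168.255.255)
Public (not in any RFC 1918 range)


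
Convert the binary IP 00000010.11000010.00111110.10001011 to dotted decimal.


00000010 = 2
11000010 = 194
00111110 = 62
10001011 = 139
IP: 2.194.62.139


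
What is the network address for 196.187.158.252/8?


IP:   11000100.10111011.10011110.11111100
Mask: 11111111.00000000.00000000.00000000
AND operation:
Net:  11000100.00000000.00000000.00000000
Network: 196.0.0.0/8


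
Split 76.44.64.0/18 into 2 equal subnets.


New prefix = 18 + 1 = 19
Each subnet has 8192 addresses
  76.44.64.0/19
  76.44.96.0/19
Subnets: 76.44.64.0/19, 76.44.96.0/19


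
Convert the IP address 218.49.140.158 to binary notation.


218 = 11011010
49 = 00110001
140 = 10001100
158 = 10011110
Binary: 11011010.00110001.10001100.10011110


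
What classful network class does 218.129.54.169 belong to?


First octet: 218
Binary: 11011010
110xxxxx -> Class C (192-223)
Class C, default mask 255.255.255.0 (/24)


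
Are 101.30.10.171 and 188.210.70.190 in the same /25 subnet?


Mask: 255.255.255.128
101.30.10.171 AND mask = 101.30.10.128
188.210.70.190 AND mask = 188.210.70.128
No, different subnets (101.30.10.128 vs 188.210.70.128)


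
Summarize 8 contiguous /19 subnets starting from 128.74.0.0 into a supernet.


Original prefix: /19
Number of subnets: 8 = 2^3
New prefix = 19 - 3 = 16
Supernet: 128.74.0.0/16


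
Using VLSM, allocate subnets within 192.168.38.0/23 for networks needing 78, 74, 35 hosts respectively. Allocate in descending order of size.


78 hosts -> /25 (126 usable): 192.168.38.0/25
74 hosts -> /25 (126 usable): 192.168.38.128/25
35 hosts -> /26 (62 usable): 192.168.39.0/26
Allocation: 192.168.38.0/25 (78 hosts, 126 usable); 192.168.38.128/25 (74 hosts, 126 usable); 192.168.39.0/26 (35 hosts, 62 usable)


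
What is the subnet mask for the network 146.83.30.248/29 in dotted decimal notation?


/29 means 29 network bits, 3 host bits
Binary: 11111111111111111111111111111000
Mask: 255.255.255.248


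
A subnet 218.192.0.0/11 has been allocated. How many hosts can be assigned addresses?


Host bits = 32 - 11 = 21
Total addresses = 2^21 = 2097152
Usable = total - 2 (network and broadcast)
Usable hosts: 2097150


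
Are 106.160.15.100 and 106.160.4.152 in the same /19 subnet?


Mask: 255.255.224.0
106.160.15.100 AND mask = 106.160.0.0
106.160.4.152 AND mask = 106.160.0.0
Yes, same subnet (106.160.0.0)


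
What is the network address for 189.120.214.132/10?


IP:   10111101.01111000.11010110.10000100
Mask: 11111111.11000000.00000000.00000000
AND operation:
Net:  10111101.01000000.00000000.00000000
Network: 189.64.0.0/10


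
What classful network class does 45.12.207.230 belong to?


First octet: 45
Binary: 00101101
0xxxxxxx -> Class A (1-126)
Class A, default mask 255.0.0.0 (/8)


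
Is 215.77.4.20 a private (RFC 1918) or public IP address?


RFC 1918 private ranges:
  10.0.0.0/8 (10.0.0.0 - 10.255.255.255)
  172.16.0.0/12 (172.16.0.0 - 172.31.255.255)
  192.168.0.0/16 (192.168.0.0 - 192.168.255.255)
Public (not in any RFC 1918 range)


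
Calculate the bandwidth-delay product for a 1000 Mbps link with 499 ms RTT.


BDP = bandwidth * RTT
= 1000 Mbps * 499 ms
= 1000 * 1e6 * 499 / 1000 bits
= 499000000 bits
= 62375000 bytes
= 60913.0859 KB
BDP = 499000000 bits (62375000 bytes)


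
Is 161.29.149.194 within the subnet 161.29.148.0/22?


Subnet network: 161.29.148.0
Test IP AND mask: 161.29.148.0
Yes, 161.29.149.194 is in 161.29.148.0/22


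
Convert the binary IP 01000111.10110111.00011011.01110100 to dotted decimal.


01000111 = 71
10110111 = 183
00011011 = 27
01110100 = 116
IP: 71.183.27.116


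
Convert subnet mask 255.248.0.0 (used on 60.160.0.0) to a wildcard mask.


Subnet mask: 255.248.0.0
Wildcard = 255.255.255.255 - subnet mask
255 - 255 = 0
255 - 248 = 7
255 - 0 = 255
255 - 0 = 255
Wildcard: 0.7.255.255


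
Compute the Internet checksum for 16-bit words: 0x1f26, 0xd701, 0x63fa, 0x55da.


Sum all words (with carry folding):
+ 0x1f26 = 0x1f26
+ 0xd701 = 0xf627
+ 0x63fa = 0x5a22
+ 0x55da = 0xaffc
One's complement: ~0xaffc
Checksum = 0x5003


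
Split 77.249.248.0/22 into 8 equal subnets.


New prefix = 22 + 3 = 25
Each subnet has 128 addresses
  77.249.248.0/25
  77.249.248.128/25
  77.249.249.0/25
  77.249.249.128/25
  77.249.250.0/25
  77.249.250.128/25
  77.249.251.0/25
  77.249.251.128/25
Subnets: 77.249.248.0/25, 77.249.248.128/25, 77.249.249.0/25, 77.249.249.128/25, 77.249.250.0/25, 77.249.250.128/25, 77.249.251.0/25, 77.249.251.128/25


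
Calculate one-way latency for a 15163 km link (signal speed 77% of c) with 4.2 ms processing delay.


Speed = 0.77 * 3e5 km/s = 231000 km/s
Propagation delay = 15163 / 231000 = 0.0656 s = 65.6407 ms
Processing delay = 4.2 ms
Total one-way latency = 69.8407 ms


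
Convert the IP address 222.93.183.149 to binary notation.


222 = 11011110
93 = 01011101
183 = 10110111
149 = 10010101
Binary: 11011110.01011101.10110111.10010101


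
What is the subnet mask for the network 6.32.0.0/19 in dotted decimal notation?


/19 means 19 network bits, 13 host bits
Binary: 11111111111111111110000000000000
Mask: 255.255.224.0


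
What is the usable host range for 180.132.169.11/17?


Network: 180.132.128.0
Broadcast: 180.132.255.255
First usable = network + 1
Last usable = broadcast - 1
Range: 180.132.128.1 to 180.132.255.254


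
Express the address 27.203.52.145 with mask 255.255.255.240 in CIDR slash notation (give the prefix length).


Binary: 11111111.11111111.11111111.11110000
Count leading 1s
Prefix: /28


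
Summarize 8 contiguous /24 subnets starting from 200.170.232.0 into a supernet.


Original prefix: /24
Number of subnets: 8 = 2^3
New prefix = 24 - 3 = 21
Supernet: 200.170.232.0/21


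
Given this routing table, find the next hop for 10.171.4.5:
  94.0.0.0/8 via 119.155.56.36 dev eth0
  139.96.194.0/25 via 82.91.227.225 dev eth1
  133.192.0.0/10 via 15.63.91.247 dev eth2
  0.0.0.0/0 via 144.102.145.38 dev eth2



Longest prefix match for 10.171.4.5:
  /8 94.0.0.0: no
  /25 139.96.194.0: no
  /10 133.192.0.0: no
  /0 0.0.0.0: MATCH
Selected: next-hop 144.102.145.38 via eth2 (matched /0)


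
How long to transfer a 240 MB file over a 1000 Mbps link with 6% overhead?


Effective throughput = 1000 * (1 - 6/100) = 940 Mbps
File size in Mb = 240 * 8 = 1920 Mb
Time = 1920 / 940
Time = 2.0426 seconds


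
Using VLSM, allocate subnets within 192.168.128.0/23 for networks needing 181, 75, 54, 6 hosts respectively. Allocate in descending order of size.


181 hosts -> /24 (254 usable): 192.168.128.0/24
75 hosts -> /25 (126 usable): 192.168.129.0/25
54 hosts -> /26 (62 usable): 192.168.129.128/26
6 hosts -> /29 (6 usable): 192.168.129.192/29
Allocation: 192.168.128.0/24 (181 hosts, 254 usable); 192.168.129.0/25 (75 hosts, 126 usable); 192.168.129.128/26 (54 hosts, 62 usable); 192.168.129.192/29 (6 hosts, 6 usable)


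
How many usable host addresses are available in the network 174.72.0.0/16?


Host bits = 32 - 16 = 16
Total addresses = 2^16 = 65536
Usable = total - 2 (network and broadcast)
Usable hosts: 65534


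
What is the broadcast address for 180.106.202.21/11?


Network: 180.96.0.0/11
Host bits = 21
Set all host bits to 1:
Broadcast: 180.127.255.255


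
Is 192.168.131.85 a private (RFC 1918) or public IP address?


RFC 1918 private ranges:
  10.0.0.0/8 (10.0.0.0 - 10.255.255.255)
  172.16.0.0/12 (172.16.0.0 - 172.31.255.255)
  192.168.0.0/16 (192.168.0.0 - 192.168.255.255)
Private (in 192.168.0.0/16)


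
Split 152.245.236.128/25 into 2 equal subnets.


New prefix = 25 + 1 = 26
Each subnet has 64 addresses
  152.245.236.128/26
  152.245.236.192/26
Subnets: 152.245.236.128/26, 152.245.236.192/26


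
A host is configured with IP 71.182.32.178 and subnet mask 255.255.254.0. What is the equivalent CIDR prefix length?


Binary: 11111111.11111111.11111110.00000000
Count leading 1s
Prefix: /23


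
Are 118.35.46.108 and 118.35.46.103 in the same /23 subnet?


Mask: 255.255.254.0
118.35.46.108 AND mask = 118.35.46.0
118.35.46.103 AND mask = 118.35.46.0
Yes, same subnet (118.35.46.0)


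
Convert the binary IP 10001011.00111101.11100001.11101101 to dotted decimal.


10001011 = 139
00111101 = 61
11100001 = 225
11101101 = 237
IP: 139.61.225.237


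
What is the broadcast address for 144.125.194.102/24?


Network: 144.125.194.0/24
Host bits = 8
Set all host bits to 1:
Broadcast: 144.125.194.255


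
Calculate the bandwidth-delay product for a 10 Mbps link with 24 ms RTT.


BDP = bandwidth * RTT
= 10 Mbps * 24 ms
= 10 * 1e6 * 24 / 1000 bits
= 240000 bits
= 30000 bytes
= 29.2969 KB
BDP = 240000 bits (30000 bytes)


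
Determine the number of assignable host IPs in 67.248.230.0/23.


Host bits = 32 - 23 = 9
Total addresses = 2^9 = 512
Usable = total - 2 (network and broadcast)
Usable hosts: 510


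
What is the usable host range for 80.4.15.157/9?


Network: 80.0.0.0
Broadcast: 80.127.255.255
First usable = network + 1
Last usable = broadcast - 1
Range: 80.0.0.1 to 80.127.255.254


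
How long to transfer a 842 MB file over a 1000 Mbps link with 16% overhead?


Effective throughput = 1000 * (1 - 16/100) = 840 Mbps
File size in Mb = 842 * 8 = 6736 Mb
Time = 6736 / 840
Time = 8.019 seconds


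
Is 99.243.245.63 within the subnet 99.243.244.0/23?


Subnet network: 99.243.244.0
Test IP AND mask: 99.243.244.0
Yes, 99.243.245.63 is in 99.243.244.0/23


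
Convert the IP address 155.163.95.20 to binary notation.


155 = 10011011
163 = 10100011
95 = 01011111
20 = 00010100
Binary: 10011011.10100011.01011111.00010100


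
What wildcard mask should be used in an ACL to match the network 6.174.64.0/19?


Subnet mask: 255.255.224.0
Wildcard = 255.255.255.255 - subnet mask
255 - 255 = 0
255 - 255 = 0
255 - 224 = 31
255 - 0 = 255
Wildcard: 0.0.31.255


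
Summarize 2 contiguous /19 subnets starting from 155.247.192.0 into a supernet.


Original prefix: /19
Number of subnets: 2 = 2^1
New prefix = 19 - 1 = 18
Supernet: 155.247.192.0/18


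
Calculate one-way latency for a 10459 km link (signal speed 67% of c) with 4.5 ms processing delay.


Speed = 0.67 * 3e5 km/s = 201000 km/s
Propagation delay = 10459 / 201000 = 0.052 s = 52.0348 ms
Processing delay = 4.5 ms
Total one-way latency = 56.5348 ms


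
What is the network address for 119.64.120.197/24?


IP:   01110111.01000000.01111000.11000101
Mask: 11111111.11111111.11111111.00000000
AND operation:
Net:  01110111.01000000.01111000.00000000
Network: 119.64.120.0/24


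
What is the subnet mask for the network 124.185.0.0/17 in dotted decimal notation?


/17 means 17 network bits, 15 host bits
Binary: 11111111111111111000000000000000
Mask: 255.255.128.0
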